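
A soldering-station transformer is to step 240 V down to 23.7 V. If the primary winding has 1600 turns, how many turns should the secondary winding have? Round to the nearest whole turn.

N_s = 158 turns

N_s/N_p = V_s/V_p, so N_s = 1600 × 23.7/240 = 158.0 ≈ 158 turns.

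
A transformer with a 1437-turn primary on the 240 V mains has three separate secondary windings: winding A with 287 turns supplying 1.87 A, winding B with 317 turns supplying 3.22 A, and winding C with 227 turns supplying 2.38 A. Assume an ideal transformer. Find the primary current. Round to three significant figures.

V_A = 240 × 287/1437 = 47.933 V; V_B = 240 × 317/1437 = 52.944 V; V_C = 240 × 227/1437 = 37.912 V.
P_out = V_A I_A + V_B I_B + V_C I_C = 47.933×1.87 + 52.944×3.22 + 37.912×2.38 = 89.635 + 170.48 + 90.231 = 350.34 W.
Ideal ⇒ P_in = P_out, so I_p = P_out/V_p = 350.34/240 = 1.46 A.

I_p ≈ 1.46 A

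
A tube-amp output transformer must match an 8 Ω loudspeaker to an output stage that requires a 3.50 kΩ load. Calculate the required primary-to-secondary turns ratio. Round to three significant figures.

N_p/N_s ≈ 20.9

Z_p/Z_s = (N_p/N_s)², so N_p/N_s = √(3500/8) = √438 = 20.9.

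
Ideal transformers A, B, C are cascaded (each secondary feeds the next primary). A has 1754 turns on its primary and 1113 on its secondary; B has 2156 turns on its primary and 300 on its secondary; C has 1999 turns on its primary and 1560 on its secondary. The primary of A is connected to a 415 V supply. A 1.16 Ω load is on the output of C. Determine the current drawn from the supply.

After A: V = 415.00 × 1113/1754 = 263.34 V.
After B: V = 263.34 × 300/2156 = 36.643 V.
After C: V = 36.643 × 1560/1999 = 28.596 V.
I_load = 28.596/1.16 = 24.651 A, so P_out = 28.596 × 24.651 = 704.92 W.
All ideal ⇒ P_in = P_out, so I_supply = 704.92/415 = 1.70 A.

I_supply ≈ 1.70 A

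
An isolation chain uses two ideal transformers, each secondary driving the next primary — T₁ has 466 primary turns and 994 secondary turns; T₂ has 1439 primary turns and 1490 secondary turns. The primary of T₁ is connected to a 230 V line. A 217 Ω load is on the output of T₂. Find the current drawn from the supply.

I_supply ≈ 5.17 A

After T₁: V = 230.00 × 994/466 = 490.60 V.
After T₂: V = 490.60 × 1490/1439 = 507.99 V.
I_load = 507.99/217 = 2.3410 A, so P_out = 507.99 × 2.3410 = 1189.2 W.
All ideal ⇒ P_in = P_out, so I_supply = 1189.2/230 = 5.17 A.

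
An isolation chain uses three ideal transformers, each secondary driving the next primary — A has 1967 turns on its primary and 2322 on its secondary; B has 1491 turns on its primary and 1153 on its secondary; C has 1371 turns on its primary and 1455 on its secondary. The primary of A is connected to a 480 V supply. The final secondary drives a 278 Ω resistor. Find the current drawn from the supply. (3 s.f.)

I_supply ≈ 1.62 A

Secondary of A: V = 480.00 × 2322/1967 = 566.63 V.
Secondary of B: V = 566.63 × 1153/1491 = 438.18 V.
Secondary of C: V = 438.18 × 1455/1371 = 465.02 V.
I_load = 465.02/278 = 1.6728 A, so P_out = 465.02 × 1.6728 = 777.87 W.
All ideal ⇒ P_in = P_out, so I_supply = 777.87/480 = 1.62 A.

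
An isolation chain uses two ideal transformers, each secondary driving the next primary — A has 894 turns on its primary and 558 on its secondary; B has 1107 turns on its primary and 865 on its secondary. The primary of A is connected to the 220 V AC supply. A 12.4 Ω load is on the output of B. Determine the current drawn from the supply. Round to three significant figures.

I_supply ≈ 4.22 A

Secondary of A: V = 220.00 × 558/894 = 137.32 V.
Secondary of B: V = 137.32 × 865/1107 = 107.30 V.
I_load = 107.30/12.4 = 8.6530 A, so P_out = 107.30 × 8.6530 = 928.44 W.
All ideal ⇒ P_in = P_out, so I_supply = 928.44/220 = 4.22 A.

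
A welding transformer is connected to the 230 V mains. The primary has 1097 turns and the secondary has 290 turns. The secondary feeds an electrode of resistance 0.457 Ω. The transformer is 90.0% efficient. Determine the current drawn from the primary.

V_s = 230 × 290/1097 = 60.802 V.
I_s = V_s/R = 60.802/0.457 = 133.05 A.
P_out = V_s I_s = 60.802 × 133.05 = 8089.5 W.
P_in = P_out/η = 8089.5/0.900 = 8988.3 W.
I_p = P_in/V_p = 8988.3/230 = 39.1 A.

I_p ≈ 39.1 A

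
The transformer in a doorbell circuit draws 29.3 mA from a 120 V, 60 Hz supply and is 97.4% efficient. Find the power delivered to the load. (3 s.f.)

P_out ≈ 3.42 W

P_in = V_p I_p = 120 × 0.0293 = 3.5160 W.
P_out = η P_in = 0.974 × 3.5160 = 3.42 W.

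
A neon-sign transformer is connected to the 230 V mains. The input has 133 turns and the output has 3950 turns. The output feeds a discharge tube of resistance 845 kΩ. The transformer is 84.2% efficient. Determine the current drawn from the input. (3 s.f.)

V_out = 230 × 3950/133 = 6830.8 V.
I_out = V_out/R = 6830.8/845000 = 0.0080838 A.
P_out = V_out I_out = 6830.8 × 0.0080838 = 55.219 W.
P_in = P_out/η = 55.219/0.842 = 65.581 W.
I_in = P_in/V_in = 65.581/230 = 0.285 A.

I_in ≈ 0.285 A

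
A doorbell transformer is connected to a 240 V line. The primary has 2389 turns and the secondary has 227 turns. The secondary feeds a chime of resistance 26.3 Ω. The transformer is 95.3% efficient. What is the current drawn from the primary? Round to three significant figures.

V_s = 240 × 227/2389 = 22.805 V.
I_s = V_s/R = 22.805/26.3 = 0.86709 A.
P_out = V_s I_s = 22.805 × 0.86709 = 19.774 W.
P_in = P_out/η = 19.774/0.953 = 20.749 W.
I_p = P_in/V_p = 20.749/240 = 0.0865 A.

I_p ≈ 0.0865 A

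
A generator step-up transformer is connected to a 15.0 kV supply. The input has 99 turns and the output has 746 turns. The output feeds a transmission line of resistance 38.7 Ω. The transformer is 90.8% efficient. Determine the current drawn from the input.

V_out = 15000 × 746/99 = 113030 V.
I_out = V_out/R = 113030/38.7 = 2920.7 A.
P_out = V_out I_out = 113030 × 2920.7 = 3.3013×10^8 W.
P_in = P_out/η = 3.3013×10^8/0.908 = 3.6357×10^8 W.
I_in = P_in/V_in = 3.6357×10^8/15000 = 24200 A.

I_in ≈ 24200 A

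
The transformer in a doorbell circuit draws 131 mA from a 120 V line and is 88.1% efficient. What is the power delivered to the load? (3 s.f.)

P_out ≈ 13.8 W

P_in = V_p I_p = 120 × 0.131 = 15.720 W.
P_out = η P_in = 0.881 × 15.720 = 13.8 W.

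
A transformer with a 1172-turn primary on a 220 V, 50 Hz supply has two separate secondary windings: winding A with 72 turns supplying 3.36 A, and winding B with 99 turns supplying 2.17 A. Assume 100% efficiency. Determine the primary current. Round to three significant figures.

I_p ≈ 0.390 A

V_A = 220 × 72/1172 = 13.515 V; V_B = 220 × 99/1172 = 18.584 V.
P_out = V_A I_A + V_B I_B = 13.515×3.36 + 18.584×2.17 = 45.412 + 40.326 = 85.738 W.
Ideal ⇒ P_in = P_out, so I_p = P_out/V_p = 85.738/220 = 0.390 A.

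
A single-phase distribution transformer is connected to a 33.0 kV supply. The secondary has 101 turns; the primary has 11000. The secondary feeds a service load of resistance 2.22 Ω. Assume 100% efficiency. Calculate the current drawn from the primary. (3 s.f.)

V_s = V_p × N_s/N_p = 33000 × 101/11000 = 303.00 V.
I_s = V_s/R = 303.00/2.22 = 136.49 A.
For an ideal transformer I_p N_p = I_s N_s, so I_p = 136.49 × 101/11000 = 1.25 A.

I_p ≈ 1.25 A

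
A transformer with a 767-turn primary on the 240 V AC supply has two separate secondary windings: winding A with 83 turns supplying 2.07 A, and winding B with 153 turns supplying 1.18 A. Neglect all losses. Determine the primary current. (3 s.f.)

V_A = 240 × 83/767 = 25.971 V; V_B = 240 × 153/767 = 47.875 V.
P_out = V_A I_A + V_B I_B = 25.971×2.07 + 47.875×1.18 = 53.761 + 56.492 = 110.25 W.
Ideal ⇒ P_in = P_out, so I_p = P_out/V_p = 110.25/240 = 0.459 A.

I_p ≈ 0.459 A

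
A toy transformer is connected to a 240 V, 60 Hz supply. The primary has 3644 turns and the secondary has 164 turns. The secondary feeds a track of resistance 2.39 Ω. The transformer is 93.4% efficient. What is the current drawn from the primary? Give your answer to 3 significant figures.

V_s = 240 × 164/3644 = 10.801 V.
I_s = V_s/R = 10.801/2.39 = 4.5194 A.
P_out = V_s I_s = 10.801 × 4.5194 = 48.815 W.
P_in = P_out/η = 48.815/0.934 = 52.265 W.
I_p = P_in/V_p = 52.265/240 = 0.218 A.

I_p ≈ 0.218 A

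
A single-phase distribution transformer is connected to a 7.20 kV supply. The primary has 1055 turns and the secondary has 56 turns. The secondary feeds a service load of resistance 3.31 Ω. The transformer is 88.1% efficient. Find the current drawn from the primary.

V_s = 7200 × 56/1055 = 382.18 V.
I_s = V_s/R = 382.18/3.31 = 115.46 A.
P_out = V_s I_s = 382.18 × 115.46 = 44127 W.
P_in = P_out/η = 44127/0.881 = 50088 W.
I_p = P_in/V_p = 50088/7200 = 6.96 A.

I_p ≈ 6.96 A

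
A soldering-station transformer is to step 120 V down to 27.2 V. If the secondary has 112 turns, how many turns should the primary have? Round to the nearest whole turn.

N_p/N_s = V_p/V_s, so N_p = 112 × 120/27.2 = 494.1 ≈ 494 turns.

N_p = 494 turns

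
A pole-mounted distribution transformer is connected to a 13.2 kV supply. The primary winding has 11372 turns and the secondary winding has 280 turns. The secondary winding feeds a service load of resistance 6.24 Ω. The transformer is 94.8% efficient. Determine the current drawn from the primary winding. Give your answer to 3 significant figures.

V_s = 13200 × 280/11372 = 325.01 V.
I_s = V_s/R = 325.01/6.24 = 52.085 A.
P_out = V_s I_s = 325.01 × 52.085 = 16928 W.
P_in = P_out/η = 16928/0.948 = 17857 W.
I_p = P_in/V_p = 17857/13200 = 1.35 A.

I_p ≈ 1.35 A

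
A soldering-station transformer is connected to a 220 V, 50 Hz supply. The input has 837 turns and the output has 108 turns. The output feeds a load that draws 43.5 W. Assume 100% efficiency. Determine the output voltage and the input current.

V_out = V_in × N_out/N_in = 220 × 108/837 = 28.387 V.
I_out = P/V_out = 43.5/28.387 = 1.5324 A.
I_in = I_out × N_out/N_in = 1.5324 × 108/837 = 0.198 A.

V_out ≈ 28.4 V, I_in ≈ 0.198 A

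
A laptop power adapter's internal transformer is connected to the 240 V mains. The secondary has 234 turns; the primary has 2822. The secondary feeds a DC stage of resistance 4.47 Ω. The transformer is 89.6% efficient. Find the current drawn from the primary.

V_s = 240 × 234/2822 = 19.901 V.
I_s = V_s/R = 19.901/4.47 = 4.4521 A.
P_out = V_s I_s = 19.901 × 4.4521 = 88.600 W.
P_in = P_out/η = 88.600/0.896 = 98.884 W.
I_p = P_in/V_p = 98.884/240 = 0.412 A.

I_p ≈ 0.412 A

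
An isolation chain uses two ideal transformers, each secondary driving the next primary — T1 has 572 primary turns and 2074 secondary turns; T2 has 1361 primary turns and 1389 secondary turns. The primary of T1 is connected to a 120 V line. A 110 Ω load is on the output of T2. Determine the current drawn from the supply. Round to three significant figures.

After T1: V = 120.00 × 2074/572 = 435.10 V.
After T2: V = 435.10 × 1389/1361 = 444.06 V.
I_load = 444.06/110 = 4.0369 A, so P_out = 444.06 × 4.0369 = 1792.6 W.
All ideal ⇒ P_in = P_out, so I_supply = 1792.6/120 = 14.9 A.

I_supply ≈ 14.9 A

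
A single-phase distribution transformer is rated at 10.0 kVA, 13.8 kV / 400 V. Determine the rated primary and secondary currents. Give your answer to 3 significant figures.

I_p ≈ 0.725 A, I_s ≈ 25.0 A

I_p = S/V_p = 10000/13800 = 0.725 A.
I_s = S/V_s = 10000/400 = 25.0 A.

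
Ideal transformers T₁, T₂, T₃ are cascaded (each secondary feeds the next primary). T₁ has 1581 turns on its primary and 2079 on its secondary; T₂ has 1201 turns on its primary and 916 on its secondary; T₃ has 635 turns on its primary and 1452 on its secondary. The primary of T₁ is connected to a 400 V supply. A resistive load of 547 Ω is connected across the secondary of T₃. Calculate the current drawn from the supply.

After T₁: V = 400.00 × 2079/1581 = 526.00 V.
After T₂: V = 526.00 × 916/1201 = 401.18 V.
After T₃: V = 401.18 × 1452/635 = 917.34 V.
I_load = 917.34/547 = 1.6770 A, so P_out = 917.34 × 1.6770 = 1538.4 W.
All ideal ⇒ P_in = P_out, so I_supply = 1538.4/400 = 3.85 A.

I_supply ≈ 3.85 A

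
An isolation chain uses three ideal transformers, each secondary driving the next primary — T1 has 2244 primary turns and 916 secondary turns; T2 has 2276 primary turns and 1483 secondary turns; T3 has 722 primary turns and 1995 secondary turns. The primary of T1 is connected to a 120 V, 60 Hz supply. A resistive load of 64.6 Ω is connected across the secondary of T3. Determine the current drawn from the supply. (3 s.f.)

I_supply ≈ 1.00 A

After T1: V = 120.00 × 916/2244 = 48.984 V.
After T2: V = 48.984 × 1483/2276 = 31.917 V.
After T3: V = 31.917 × 1995/722 = 88.192 V.
I_load = 88.192/64.6 = 1.3652 A, so P_out = 88.192 × 1.3652 = 120.40 W.
All ideal ⇒ P_in = P_out, so I_supply = 120.40/120 = 1.00 A.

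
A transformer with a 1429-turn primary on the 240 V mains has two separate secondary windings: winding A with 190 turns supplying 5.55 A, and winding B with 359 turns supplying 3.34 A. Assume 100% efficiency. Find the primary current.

I_p ≈ 1.58 A

V_A = 240 × 190/1429 = 31.910 V; V_B = 240 × 359/1429 = 60.294 V.
P_out = V_A I_A + V_B I_B = 31.910×5.55 + 60.294×3.34 = 177.10 + 201.38 = 378.48 W.
Ideal ⇒ P_in = P_out, so I_p = P_out/V_p = 378.48/240 = 1.58 A.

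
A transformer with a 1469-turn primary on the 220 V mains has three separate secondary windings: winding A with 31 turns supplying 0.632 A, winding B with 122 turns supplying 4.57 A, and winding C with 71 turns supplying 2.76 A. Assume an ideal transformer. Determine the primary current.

V_A = 220 × 31/1469 = 4.6426 V; V_B = 220 × 122/1469 = 18.271 V; V_C = 220 × 71/1469 = 10.633 V.
P_out = V_A I_A + V_B I_B + V_C I_C = 4.6426×0.632 + 18.271×4.57 + 10.633×2.76 = 2.9341 + 83.498 + 29.347 = 115.78 W.
Ideal ⇒ P_in = P_out, so I_p = P_out/V_p = 115.78/220 = 0.526 A.

I_p ≈ 0.526 A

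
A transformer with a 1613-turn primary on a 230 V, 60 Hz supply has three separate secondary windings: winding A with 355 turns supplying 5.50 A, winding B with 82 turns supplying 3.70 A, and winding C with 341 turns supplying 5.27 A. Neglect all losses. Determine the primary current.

V_A = 230 × 355/1613 = 50.620 V; V_B = 230 × 82/1613 = 11.692 V; V_C = 230 × 341/1613 = 48.624 V.
P_out = V_A I_A + V_B I_B + V_C I_C = 50.620×5.50 + 11.692×3.70 + 48.624×5.27 = 278.41 + 43.262 + 256.25 = 577.92 W.
Ideal ⇒ P_in = P_out, so I_p = P_out/V_p = 577.92/230 = 2.51 A.

I_p ≈ 2.51 A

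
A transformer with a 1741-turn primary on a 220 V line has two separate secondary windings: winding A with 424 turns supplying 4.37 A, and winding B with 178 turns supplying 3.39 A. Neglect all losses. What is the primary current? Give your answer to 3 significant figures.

V_A = 220 × 424/1741 = 53.578 V; V_B = 220 × 178/1741 = 22.493 V.
P_out = V_A I_A + V_B I_B = 53.578×4.37 + 22.493×3.39 = 234.14 + 76.251 = 310.39 W.
Ideal ⇒ P_in = P_out, so I_p = P_out/V_p = 310.39/220 = 1.41 A.

I_p ≈ 1.41 A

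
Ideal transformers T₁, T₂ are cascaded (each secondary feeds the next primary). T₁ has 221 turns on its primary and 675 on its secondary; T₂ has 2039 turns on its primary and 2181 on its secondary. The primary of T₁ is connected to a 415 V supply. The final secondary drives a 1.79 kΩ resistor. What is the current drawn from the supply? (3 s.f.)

Secondary of T₁: V = 415.00 × 675/221 = 1267.5 V.
Secondary of T₂: V = 1267.5 × 2181/2039 = 1355.8 V.
I_load = 1355.8/1790 = 0.75743 A, so P_out = 1355.8 × 0.75743 = 1026.9 W.
All ideal ⇒ P_in = P_out, so I_supply = 1026.9/415 = 2.47 A.

I_supply ≈ 2.47 A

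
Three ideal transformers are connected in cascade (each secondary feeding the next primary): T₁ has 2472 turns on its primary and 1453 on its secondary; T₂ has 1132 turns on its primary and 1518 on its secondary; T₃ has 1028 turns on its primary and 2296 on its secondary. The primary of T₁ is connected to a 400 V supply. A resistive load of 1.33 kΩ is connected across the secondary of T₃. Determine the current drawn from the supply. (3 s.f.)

I_supply ≈ 0.932 A

After T₁: V = 400.00 × 1453/2472 = 235.11 V.
After T₂: V = 235.11 × 1518/1132 = 315.28 V.
After T₃: V = 315.28 × 2296/1028 = 704.18 V.
I_load = 704.18/1330 = 0.52946 A, so P_out = 704.18 × 0.52946 = 372.83 W.
All ideal ⇒ P_in = P_out, so I_supply = 372.83/400 = 0.932 A.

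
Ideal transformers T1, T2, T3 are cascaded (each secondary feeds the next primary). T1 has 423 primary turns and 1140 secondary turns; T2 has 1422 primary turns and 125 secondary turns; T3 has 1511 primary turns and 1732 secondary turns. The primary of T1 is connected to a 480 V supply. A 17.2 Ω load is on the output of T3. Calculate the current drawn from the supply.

I_supply ≈ 2.06 A

After T1: V = 480.00 × 1140/423 = 1293.6 V.
After T2: V = 1293.6 × 125/1422 = 113.71 V.
After T3: V = 113.71 × 1732/1511 = 130.35 V.
I_load = 130.35/17.2 = 7.5783 A, so P_out = 130.35 × 7.5783 = 987.80 W.
All ideal ⇒ P_in = P_out, so I_supply = 987.80/480 = 2.06 A.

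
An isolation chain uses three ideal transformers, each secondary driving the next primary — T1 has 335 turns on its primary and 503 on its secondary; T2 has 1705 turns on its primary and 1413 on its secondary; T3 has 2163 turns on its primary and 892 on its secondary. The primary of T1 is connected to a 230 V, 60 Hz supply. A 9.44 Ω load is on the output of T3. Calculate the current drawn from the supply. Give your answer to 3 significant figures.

After T1: V = 230.00 × 503/335 = 345.34 V.
After T2: V = 345.34 × 1413/1705 = 286.20 V.
After T3: V = 286.20 × 892/2163 = 118.03 V.
I_load = 118.03/9.44 = 12.503 A, so P_out = 118.03 × 12.503 = 1475.6 W.
All ideal ⇒ P_in = P_out, so I_supply = 1475.6/230 = 6.42 A.

I_supply ≈ 6.42 A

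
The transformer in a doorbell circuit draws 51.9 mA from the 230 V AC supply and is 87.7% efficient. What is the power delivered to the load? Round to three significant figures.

P_in = V_p I_p = 230 × 0.0519 = 11.937 W.
P_out = η P_in = 0.877 × 11.937 = 10.5 W.

P_out ≈ 10.5 W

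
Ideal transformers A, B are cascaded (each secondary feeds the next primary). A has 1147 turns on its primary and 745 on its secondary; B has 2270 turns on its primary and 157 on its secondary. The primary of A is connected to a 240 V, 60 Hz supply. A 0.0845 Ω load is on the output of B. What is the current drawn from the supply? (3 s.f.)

I_supply ≈ 5.73 A

After A: V = 240.00 × 745/1147 = 155.88 V.
After B: V = 155.88 × 157/2270 = 10.781 V.
I_load = 10.781/0.0845 = 127.59 A, so P_out = 10.781 × 127.59 = 1375.6 W.
All ideal ⇒ P_in = P_out, so I_supply = 1375.6/240 = 5.73 A.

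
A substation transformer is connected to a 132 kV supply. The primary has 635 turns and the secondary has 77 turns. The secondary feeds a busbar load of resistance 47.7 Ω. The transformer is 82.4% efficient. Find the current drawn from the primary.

V_s = 132000 × 77/635 = 16006 V.
I_s = V_s/R = 16006/47.7 = 335.56 A.
P_out = V_s I_s = 16006 × 335.56 = 5.3711×10^6 W.
P_in = P_out/η = 5.3711×10^6/0.824 = 6.5183×10^6 W.
I_p = P_in/V_p = 6.5183×10^6/132000 = 49.4 A.

I_p ≈ 49.4 A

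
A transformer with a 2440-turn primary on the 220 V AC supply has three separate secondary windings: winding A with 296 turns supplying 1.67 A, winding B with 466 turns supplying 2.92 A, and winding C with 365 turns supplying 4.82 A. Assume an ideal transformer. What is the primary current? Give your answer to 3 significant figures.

I_p ≈ 1.48 A

V_A = 220 × 296/2440 = 26.689 V; V_B = 220 × 466/2440 = 42.016 V; V_C = 220 × 365/2440 = 32.910 V.
P_out = V_A I_A + V_B I_B + V_C I_C = 26.689×1.67 + 42.016×2.92 + 32.910×4.82 = 44.570 + 122.69 + 158.63 = 325.88 W.
Ideal ⇒ P_in = P_out, so I_p = P_out/V_p = 325.88/220 = 1.48 A.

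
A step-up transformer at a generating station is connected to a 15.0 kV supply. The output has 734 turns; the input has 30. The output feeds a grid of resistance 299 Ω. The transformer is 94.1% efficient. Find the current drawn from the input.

I_in ≈ 31900 A

V_out = 15000 × 734/30 = 367000 V.
I_out = V_out/R = 367000/299 = 1227.4 A.
P_out = V_out I_out = 367000 × 1227.4 = 4.5046×10^8 W.
P_in = P_out/η = 4.5046×10^8/0.941 = 4.7871×10^8 W.
I_in = P_in/V_in = 4.7871×10^8/15000 = 31900 A.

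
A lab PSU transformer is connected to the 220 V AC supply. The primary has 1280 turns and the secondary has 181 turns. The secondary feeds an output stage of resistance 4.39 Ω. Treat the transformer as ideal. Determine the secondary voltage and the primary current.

V_s ≈ 31.1 V, I_p ≈ 1.00 A

V_s = V_p × N_s/N_p = 220 × 181/1280 = 31.109 V.
I_s = V_s/R = 31.109/4.39 = 7.0864 A.
I_p = I_s × N_s/N_p = 7.0864 × 181/1280 = 1.00 A.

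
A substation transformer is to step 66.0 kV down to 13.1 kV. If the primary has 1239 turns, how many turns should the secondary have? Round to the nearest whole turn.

N_s = 246 turns

N_s/N_p = V_s/V_p, so N_s = 1239 × 13100/66000 = 245.9 ≈ 246 turns.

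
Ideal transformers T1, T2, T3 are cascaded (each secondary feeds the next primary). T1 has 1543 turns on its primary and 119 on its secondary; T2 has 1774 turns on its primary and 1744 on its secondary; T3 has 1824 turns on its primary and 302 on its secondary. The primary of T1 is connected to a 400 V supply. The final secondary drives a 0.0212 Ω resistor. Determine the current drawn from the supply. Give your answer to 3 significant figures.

Secondary of T1: V = 400.00 × 119/1543 = 30.849 V.
Secondary of T2: V = 30.849 × 1744/1774 = 30.327 V.
Secondary of T3: V = 30.327 × 302/1824 = 5.0213 V.
I_load = 5.0213/0.0212 = 236.85 A, so P_out = 5.0213 × 236.85 = 1189.3 W.
All ideal ⇒ P_in = P_out, so I_supply = 1189.3/400 = 2.97 A.

I_supply ≈ 2.97 A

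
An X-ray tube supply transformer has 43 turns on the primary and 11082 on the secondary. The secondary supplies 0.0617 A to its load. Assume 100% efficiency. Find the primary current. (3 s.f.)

I_p ≈ 15.9 A

For an ideal transformer I_p/I_s = N_s/N_p, so I_p = 0.0617 × 11082/43 = 15.9 A.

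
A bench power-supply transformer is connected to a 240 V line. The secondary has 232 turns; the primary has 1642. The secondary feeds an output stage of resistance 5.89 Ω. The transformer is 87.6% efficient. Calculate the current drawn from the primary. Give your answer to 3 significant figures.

V_s = 240 × 232/1642 = 33.910 V.
I_s = V_s/R = 33.910/5.89 = 5.7572 A.
P_out = V_s I_s = 33.910 × 5.7572 = 195.23 W.
P_in = P_out/η = 195.23/0.876 = 222.86 W.
I_p = P_in/V_p = 222.86/240 = 0.929 A.

I_p ≈ 0.929 A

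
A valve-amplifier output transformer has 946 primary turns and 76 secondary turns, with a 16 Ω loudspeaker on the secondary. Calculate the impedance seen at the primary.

Z_p = (N_p/N_s)² × Z_s = (946/76)² × 16 = 2480 Ω.

Z_p ≈ 2480 Ω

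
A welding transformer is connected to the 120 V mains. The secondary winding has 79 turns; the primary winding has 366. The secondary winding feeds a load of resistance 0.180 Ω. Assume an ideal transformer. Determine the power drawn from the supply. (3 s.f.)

P ≈ 3730 W

V_s = V_p × N_s/N_p = 120 × 79/366 = 25.902 V.
I_s = V_s/R = 25.902/0.180 = 143.90 A.
I_p = I_s × N_s/N_p = 143.90 × 79/366 = 31.060 A.
P = V_p I_p = 120 × 31.060 = 3730 W.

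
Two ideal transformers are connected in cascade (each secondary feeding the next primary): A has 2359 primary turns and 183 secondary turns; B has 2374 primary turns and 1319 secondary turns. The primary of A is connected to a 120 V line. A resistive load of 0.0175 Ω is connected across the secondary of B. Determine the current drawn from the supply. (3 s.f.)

Secondary of A: V = 120.00 × 183/2359 = 9.3090 V.
Secondary of B: V = 9.3090 × 1319/2374 = 5.1721 V.
I_load = 5.1721/0.0175 = 295.55 A, so P_out = 5.1721 × 295.55 = 1528.6 W.
All ideal ⇒ P_in = P_out, so I_supply = 1528.6/120 = 12.7 A.

I_supply ≈ 12.7 A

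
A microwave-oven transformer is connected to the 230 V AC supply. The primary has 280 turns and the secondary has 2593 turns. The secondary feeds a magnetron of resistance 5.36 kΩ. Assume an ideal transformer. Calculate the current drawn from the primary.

I_p ≈ 3.68 A

V_s = V_p × N_s/N_p = 230 × 2593/280 = 2130.0 V.
I_s = V_s/R = 2130.0/5360 = 0.39738 A.
For an ideal transformer I_p N_p = I_s N_s, so I_p = 0.39738 × 2593/280 = 3.68 A.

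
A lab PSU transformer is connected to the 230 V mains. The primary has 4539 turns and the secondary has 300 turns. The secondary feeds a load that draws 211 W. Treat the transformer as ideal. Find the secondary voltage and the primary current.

V_s ≈ 15.2 V, I_p ≈ 0.917 A

V_s = V_p × N_s/N_p = 230 × 300/4539 = 15.202 V.
I_s = P/V_s = 211/15.202 = 13.880 A.
I_p = I_s × N_s/N_p = 13.880 × 300/4539 = 0.917 A.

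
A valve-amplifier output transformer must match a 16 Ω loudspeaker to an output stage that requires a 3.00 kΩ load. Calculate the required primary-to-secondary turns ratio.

Z_p/Z_s = (N_p/N_s)², so N_p/N_s = √(3000/16) = √188 = 13.7.

N_p/N_s ≈ 13.7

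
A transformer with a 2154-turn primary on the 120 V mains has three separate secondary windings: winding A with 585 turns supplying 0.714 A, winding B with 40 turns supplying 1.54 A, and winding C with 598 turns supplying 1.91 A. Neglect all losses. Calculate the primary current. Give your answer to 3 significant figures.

I_p ≈ 0.753 A

V_A = 120 × 585/2154 = 32.591 V; V_B = 120 × 40/2154 = 2.2284 V; V_C = 120 × 598/2154 = 33.315 V.
P_out = V_A I_A + V_B I_B + V_C I_C = 32.591×0.714 + 2.2284×1.54 + 33.315×1.91 = 23.270 + 3.4318 + 63.631 = 90.333 W.
Ideal ⇒ P_in = P_out, so I_p = P_out/V_p = 90.333/120 = 0.753 A.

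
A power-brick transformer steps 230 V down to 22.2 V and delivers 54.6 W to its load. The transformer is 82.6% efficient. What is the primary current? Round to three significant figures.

P_in = P_out/η = 54.6/0.826 = 66.102 W.
I_p = P_in/V_p = 66.102/230 = 0.287 A.

I_p ≈ 0.287 A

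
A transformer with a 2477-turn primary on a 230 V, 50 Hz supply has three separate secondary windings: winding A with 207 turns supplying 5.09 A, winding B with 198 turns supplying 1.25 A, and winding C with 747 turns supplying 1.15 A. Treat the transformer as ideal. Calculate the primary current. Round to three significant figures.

I_p ≈ 0.872 A

V_A = 230 × 207/2477 = 19.221 V; V_B = 230 × 198/2477 = 18.385 V; V_C = 230 × 747/2477 = 69.362 V.
P_out = V_A I_A + V_B I_B + V_C I_C = 19.221×5.09 + 18.385×1.25 + 69.362×1.15 = 97.834 + 22.981 + 79.766 = 200.58 W.
Ideal ⇒ P_in = P_out, so I_p = P_out/V_p = 200.58/230 = 0.872 A.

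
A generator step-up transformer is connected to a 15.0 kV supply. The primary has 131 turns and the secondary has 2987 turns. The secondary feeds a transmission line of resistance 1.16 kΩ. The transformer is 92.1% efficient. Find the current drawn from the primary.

I_p ≈ 7300 A

V_s = 15000 × 2987/131 = 342020 V.
I_s = V_s/R = 342020/1160 = 294.85 A.
P_out = V_s I_s = 342020 × 294.85 = 1.0084×10^8 W.
P_in = P_out/η = 1.0084×10^8/0.921 = 1.0949×10^8 W.
I_p = P_in/V_p = 1.0949×10^8/15000 = 7300 A.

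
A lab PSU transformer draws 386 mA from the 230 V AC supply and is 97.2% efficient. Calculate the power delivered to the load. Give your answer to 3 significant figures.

P_out ≈ 86.3 W

P_in = V_p I_p = 230 × 0.386 = 88.780 W.
P_out = η P_in = 0.972 × 88.780 = 86.3 W.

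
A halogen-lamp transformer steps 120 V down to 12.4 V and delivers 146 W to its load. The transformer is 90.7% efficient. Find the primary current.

P_in = P_out/η = 146/0.907 = 160.97 W.
I_p = P_in/V_p = 160.97/120 = 1.34 A.

I_p ≈ 1.34 A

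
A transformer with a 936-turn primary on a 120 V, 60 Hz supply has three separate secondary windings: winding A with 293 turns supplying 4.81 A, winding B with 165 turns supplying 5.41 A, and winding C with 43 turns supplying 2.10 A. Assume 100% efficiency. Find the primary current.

I_p ≈ 2.56 A

V_A = 120 × 293/936 = 37.564 V; V_B = 120 × 165/936 = 21.154 V; V_C = 120 × 43/936 = 5.5128 V.
P_out = V_A I_A + V_B I_B + V_C I_C = 37.564×4.81 + 21.154×5.41 + 5.5128×2.10 = 180.68 + 114.44 + 11.577 = 306.70 W.
Ideal ⇒ P_in = P_out, so I_p = P_out/V_p = 306.70/120 = 2.56 A.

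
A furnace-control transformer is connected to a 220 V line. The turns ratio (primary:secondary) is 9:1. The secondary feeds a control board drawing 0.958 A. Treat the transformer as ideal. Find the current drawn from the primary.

For an ideal transformer I_p N_p = I_s N_s, so I_p = 0.958 × 1/9 = 0.106 A.

I_p ≈ 0.106 A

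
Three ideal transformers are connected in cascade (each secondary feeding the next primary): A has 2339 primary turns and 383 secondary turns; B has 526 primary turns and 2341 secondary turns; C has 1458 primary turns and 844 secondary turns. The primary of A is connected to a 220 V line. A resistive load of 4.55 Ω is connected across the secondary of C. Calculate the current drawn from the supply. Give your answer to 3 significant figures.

After A: V = 220.00 × 383/2339 = 36.024 V.
After B: V = 36.024 × 2341/526 = 160.33 V.
After C: V = 160.33 × 844/1458 = 92.809 V.
I_load = 92.809/4.55 = 20.398 A, so P_out = 92.809 × 20.398 = 1893.1 W.
All ideal ⇒ P_in = P_out, so I_supply = 1893.1/220 = 8.60 A.

I_supply ≈ 8.60 A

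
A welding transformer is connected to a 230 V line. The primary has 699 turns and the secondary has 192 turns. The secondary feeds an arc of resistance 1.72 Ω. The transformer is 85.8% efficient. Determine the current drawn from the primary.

I_p ≈ 11.8 A

V_s = 230 × 192/699 = 63.176 V.
I_s = V_s/R = 63.176/1.72 = 36.730 A.
P_out = V_s I_s = 63.176 × 36.730 = 2320.5 W.
P_in = P_out/η = 2320.5/0.858 = 2704.5 W.
I_p = P_in/V_p = 2704.5/230 = 11.8 A.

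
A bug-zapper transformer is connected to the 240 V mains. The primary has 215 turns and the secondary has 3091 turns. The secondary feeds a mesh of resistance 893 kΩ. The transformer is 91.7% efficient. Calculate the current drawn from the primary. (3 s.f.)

I_p ≈ 0.0606 A

V_s = 240 × 3091/215 = 3450.4 V.
I_s = V_s/R = 3450.4/893000 = 0.0038639 A.
P_out = V_s I_s = 3450.4 × 0.0038639 = 13.332 W.
P_in = P_out/η = 13.332/0.917 = 14.539 W.
I_p = P_in/V_p = 14.539/240 = 0.0606 A.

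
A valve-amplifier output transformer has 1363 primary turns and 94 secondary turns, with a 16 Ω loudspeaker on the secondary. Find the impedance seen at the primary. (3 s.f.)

Z_p ≈ 3360 Ω

Z_p = (N_p/N_s)² × Z_s = (1363/94)² × 16 = 3360 Ω.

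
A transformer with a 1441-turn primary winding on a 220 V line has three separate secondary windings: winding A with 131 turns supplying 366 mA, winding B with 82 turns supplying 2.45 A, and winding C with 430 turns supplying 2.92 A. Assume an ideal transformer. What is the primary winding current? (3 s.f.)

I_p ≈ 1.04 A

V_A = 220 × 131/1441 = 20.000 V; V_B = 220 × 82/1441 = 12.519 V; V_C = 220 × 430/1441 = 65.649 V.
P_out = V_A I_A + V_B I_B + V_C I_C = 20.000×0.366 + 12.519×2.45 + 65.649×2.92 = 7.3200 + 30.672 + 191.69 = 229.69 W.
Ideal ⇒ P_in = P_out, so I_p = P_out/V_p = 229.69/220 = 1.04 A.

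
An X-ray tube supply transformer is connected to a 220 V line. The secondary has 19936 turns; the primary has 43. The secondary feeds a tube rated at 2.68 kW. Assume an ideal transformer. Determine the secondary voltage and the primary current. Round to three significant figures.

V_s ≈ 102000 V, I_p ≈ 12.2 A

V_s = V_p × N_s/N_p = 220 × 19936/43 = 102000 V.
I_s = P/V_s = 2680/102000 = 0.026275 A.
I_p = I_s × N_s/N_p = 0.026275 × 19936/43 = 12.2 A.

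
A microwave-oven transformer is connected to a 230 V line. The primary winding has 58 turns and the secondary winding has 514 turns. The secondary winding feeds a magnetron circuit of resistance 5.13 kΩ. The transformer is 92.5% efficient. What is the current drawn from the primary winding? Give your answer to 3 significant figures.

I_p ≈ 3.81 A

V_s = 230 × 514/58 = 2038.3 V.
I_s = V_s/R = 2038.3/5130 = 0.39732 A.
P_out = V_s I_s = 2038.3 × 0.39732 = 809.86 W.
P_in = P_out/η = 809.86/0.925 = 875.52 W.
I_p = P_in/V_p = 875.52/230 = 3.81 A.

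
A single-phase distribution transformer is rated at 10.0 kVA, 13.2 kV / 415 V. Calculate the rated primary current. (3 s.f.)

I_p ≈ 0.758 A

I_p = S/V_p = 10000/13200 = 0.758 A.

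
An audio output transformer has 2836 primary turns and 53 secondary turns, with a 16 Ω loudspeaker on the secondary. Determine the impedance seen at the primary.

Z_p ≈ 45800 Ω

Z_p = (N_p/N_s)² × Z_s = (2836/53)² × 16 = 45800 Ω.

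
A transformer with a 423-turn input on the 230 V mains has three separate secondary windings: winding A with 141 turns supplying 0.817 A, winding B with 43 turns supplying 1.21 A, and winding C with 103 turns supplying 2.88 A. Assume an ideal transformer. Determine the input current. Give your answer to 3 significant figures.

V_A = 230 × 141/423 = 76.667 V; V_B = 230 × 43/423 = 23.381 V; V_C = 230 × 103/423 = 56.005 V.
P_out = V_A I_A + V_B I_B + V_C I_C = 76.667×0.817 + 23.381×1.21 + 56.005×2.88 = 62.637 + 28.291 + 161.29 = 252.22 W.
Ideal ⇒ P_in = P_out, so I_in = P_out/V_in = 252.22/230 = 1.10 A.

I_in ≈ 1.10 A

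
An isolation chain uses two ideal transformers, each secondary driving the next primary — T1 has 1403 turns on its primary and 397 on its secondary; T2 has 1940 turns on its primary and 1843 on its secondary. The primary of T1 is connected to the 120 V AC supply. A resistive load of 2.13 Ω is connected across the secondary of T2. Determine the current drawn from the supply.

Secondary of T1: V = 120.00 × 397/1403 = 33.956 V.
Secondary of T2: V = 33.956 × 1843/1940 = 32.258 V.
I_load = 32.258/2.13 = 15.145 A, so P_out = 32.258 × 15.145 = 488.54 W.
All ideal ⇒ P_in = P_out, so I_supply = 488.54/120 = 4.07 A.

I_supply ≈ 4.07 A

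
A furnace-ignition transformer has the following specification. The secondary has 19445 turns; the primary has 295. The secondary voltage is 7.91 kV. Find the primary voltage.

V_p ≈ 120 V

V_p/V_s = N_p/N_s, so V_p = 7910 × 295/19445 = 120 V.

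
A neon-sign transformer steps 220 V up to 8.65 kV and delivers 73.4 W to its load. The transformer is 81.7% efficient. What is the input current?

P_in = P_out/η = 73.4/0.817 = 89.841 W.
I_in = P_in/V_in = 89.841/220 = 0.408 A.

I_in ≈ 0.408 A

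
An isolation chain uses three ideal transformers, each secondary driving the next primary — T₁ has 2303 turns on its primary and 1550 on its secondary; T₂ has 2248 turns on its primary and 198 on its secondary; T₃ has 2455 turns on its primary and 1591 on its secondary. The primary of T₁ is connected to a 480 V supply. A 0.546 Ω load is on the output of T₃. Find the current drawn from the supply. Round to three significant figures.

After T₁: V = 480.00 × 1550/2303 = 323.06 V.
After T₂: V = 323.06 × 198/2248 = 28.454 V.
After T₃: V = 28.454 × 1591/2455 = 18.440 V.
I_load = 18.440/0.546 = 33.773 A, so P_out = 18.440 × 33.773 = 622.79 W.
All ideal ⇒ P_in = P_out, so I_supply = 622.79/480 = 1.30 A.

I_supply ≈ 1.30 A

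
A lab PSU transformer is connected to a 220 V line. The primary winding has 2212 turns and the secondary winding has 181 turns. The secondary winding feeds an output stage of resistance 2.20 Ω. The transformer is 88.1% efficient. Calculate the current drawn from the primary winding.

V_s = 220 × 181/2212 = 18.002 V.
I_s = V_s/R = 18.002/2.20 = 8.1826 A.
P_out = V_s I_s = 18.002 × 8.1826 = 147.30 W.
P_in = P_out/η = 147.30/0.881 = 167.20 W.
I_p = P_in/V_p = 167.20/220 = 0.760 A.

I_p ≈ 0.760 A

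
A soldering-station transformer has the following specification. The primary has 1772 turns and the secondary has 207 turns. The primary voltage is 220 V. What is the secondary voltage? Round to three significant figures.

V_s/V_p = N_s/N_p, so V_s = 220 × 207/1772 = 25.7 V.

V_s ≈ 25.7 V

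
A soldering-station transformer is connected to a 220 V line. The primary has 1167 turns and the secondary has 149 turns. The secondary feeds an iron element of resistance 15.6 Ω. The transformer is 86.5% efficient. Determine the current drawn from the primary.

I_p ≈ 0.266 A

V_s = 220 × 149/1167 = 28.089 V.
I_s = V_s/R = 28.089/15.6 = 1.8006 A.
P_out = V_s I_s = 28.089 × 1.8006 = 50.577 W.
P_in = P_out/η = 50.577/0.865 = 58.470 W.
I_p = P_in/V_p = 58.470/220 = 0.266 A.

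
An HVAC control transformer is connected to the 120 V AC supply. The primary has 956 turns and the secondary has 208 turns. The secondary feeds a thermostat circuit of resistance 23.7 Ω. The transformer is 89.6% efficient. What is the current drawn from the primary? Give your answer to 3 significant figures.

V_s = 120 × 208/956 = 26.109 V.
I_s = V_s/R = 26.109/23.7 = 1.1016 A.
P_out = V_s I_s = 26.109 × 1.1016 = 28.762 W.
P_in = P_out/η = 28.762/0.896 = 32.101 W.
I_p = P_in/V_p = 32.101/120 = 0.268 A.

I_p ≈ 0.268 A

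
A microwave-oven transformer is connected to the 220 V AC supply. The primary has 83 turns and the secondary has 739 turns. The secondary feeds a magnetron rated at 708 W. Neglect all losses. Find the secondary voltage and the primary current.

V_s = V_p × N_s/N_p = 220 × 739/83 = 1958.8 V.
I_s = P/V_s = 708/1958.8 = 0.36145 A.
I_p = I_s × N_s/N_p = 0.36145 × 739/83 = 3.22 A.

V_s ≈ 1960 V, I_p ≈ 3.22 A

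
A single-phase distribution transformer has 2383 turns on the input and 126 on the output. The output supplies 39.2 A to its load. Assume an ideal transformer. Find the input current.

For an ideal transformer I_in/I_out = N_out/N_in, so I_in = 39.2 × 126/2383 = 2.07 A.

I_in ≈ 2.07 A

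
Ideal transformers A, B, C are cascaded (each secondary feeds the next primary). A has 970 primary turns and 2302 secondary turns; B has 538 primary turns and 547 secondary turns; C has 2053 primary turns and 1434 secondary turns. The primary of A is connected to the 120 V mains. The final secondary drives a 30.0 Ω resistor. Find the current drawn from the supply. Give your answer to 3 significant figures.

I_supply ≈ 11.4 A

After A: V = 120.00 × 2302/970 = 284.78 V.
After B: V = 284.78 × 547/538 = 289.55 V.
After C: V = 289.55 × 1434/2053 = 202.25 V.
I_load = 202.25/30.0 = 6.7415 A, so P_out = 202.25 × 6.7415 = 1363.4 W.
All ideal ⇒ P_in = P_out, so I_supply = 1363.4/120 = 11.4 A.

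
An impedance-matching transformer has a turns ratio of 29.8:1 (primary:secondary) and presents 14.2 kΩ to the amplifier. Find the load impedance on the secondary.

Z_s = Z_p/(N_p/N_s)² = 14200/29.8² = 16.0 Ω.

Z_s ≈ 16.0 Ω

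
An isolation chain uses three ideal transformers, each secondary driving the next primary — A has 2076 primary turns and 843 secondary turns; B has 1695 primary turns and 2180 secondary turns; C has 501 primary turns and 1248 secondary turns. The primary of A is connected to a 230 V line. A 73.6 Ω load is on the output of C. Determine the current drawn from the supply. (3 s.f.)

I_supply ≈ 5.29 A

Secondary of A: V = 230.00 × 843/2076 = 93.396 V.
Secondary of B: V = 93.396 × 2180/1695 = 120.12 V.
Secondary of C: V = 120.12 × 1248/501 = 299.22 V.
I_load = 299.22/73.6 = 4.0655 A, so P_out = 299.22 × 4.0655 = 1216.5 W.
All ideal ⇒ P_in = P_out, so I_supply = 1216.5/230 = 5.29 A.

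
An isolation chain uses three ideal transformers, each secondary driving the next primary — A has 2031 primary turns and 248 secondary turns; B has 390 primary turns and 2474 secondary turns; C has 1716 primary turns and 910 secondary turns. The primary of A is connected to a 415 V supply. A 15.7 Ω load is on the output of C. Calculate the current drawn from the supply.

I_supply ≈ 4.46 A

After A: V = 415.00 × 248/2031 = 50.675 V.
After B: V = 50.675 × 2474/390 = 321.46 V.
After C: V = 321.46 × 910/1716 = 170.47 V.
I_load = 170.47/15.7 = 10.858 A, so P_out = 170.47 × 10.858 = 1851.0 W.
All ideal ⇒ P_in = P_out, so I_supply = 1851.0/415 = 4.46 A.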